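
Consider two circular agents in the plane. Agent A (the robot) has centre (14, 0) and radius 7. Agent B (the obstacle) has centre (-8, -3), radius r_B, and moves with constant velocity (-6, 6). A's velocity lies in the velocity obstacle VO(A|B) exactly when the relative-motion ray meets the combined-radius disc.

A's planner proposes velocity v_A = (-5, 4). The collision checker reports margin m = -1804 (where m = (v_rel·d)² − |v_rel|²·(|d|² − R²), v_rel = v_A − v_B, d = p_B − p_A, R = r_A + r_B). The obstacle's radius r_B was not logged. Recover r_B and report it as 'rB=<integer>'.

m = -1804
d = (-22, -3);  v_rel = (1, -2),  |v_rel|² = 5
v_rel×d = (1)·(-3) − (-2)·(-22) = -47
since m = R²·5 − (-47)²:  R² = (2209 + -1804) / 5 = 81
R = √81 = 9  ⇒  r_B = 9 − 7 = 2

rB=2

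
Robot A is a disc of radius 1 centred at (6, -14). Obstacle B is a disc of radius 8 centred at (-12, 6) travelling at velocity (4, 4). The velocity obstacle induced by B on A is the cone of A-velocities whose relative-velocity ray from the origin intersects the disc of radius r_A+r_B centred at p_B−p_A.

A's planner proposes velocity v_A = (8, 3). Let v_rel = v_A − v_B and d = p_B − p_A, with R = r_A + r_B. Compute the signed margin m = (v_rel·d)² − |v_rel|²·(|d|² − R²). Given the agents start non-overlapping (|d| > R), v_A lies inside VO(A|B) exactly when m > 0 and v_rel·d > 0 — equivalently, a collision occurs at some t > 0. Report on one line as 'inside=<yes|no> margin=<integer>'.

d = (-18, 20),  |d|² = 724;  R = 1+8 = 9,  c = 724−9² = 643
v_rel = (4, -1),  |v_rel|² = 17;  v_rel·d = (4)·(-18) + (-1)·(20) = -92
17·t² + 184·t + 643 = 0  ⇒  m = (-92)² − 17·643 = -2467
m = -2467 < 0,  v_rel·d = -92 < 0  ⇒  outside

inside=no margin=-2467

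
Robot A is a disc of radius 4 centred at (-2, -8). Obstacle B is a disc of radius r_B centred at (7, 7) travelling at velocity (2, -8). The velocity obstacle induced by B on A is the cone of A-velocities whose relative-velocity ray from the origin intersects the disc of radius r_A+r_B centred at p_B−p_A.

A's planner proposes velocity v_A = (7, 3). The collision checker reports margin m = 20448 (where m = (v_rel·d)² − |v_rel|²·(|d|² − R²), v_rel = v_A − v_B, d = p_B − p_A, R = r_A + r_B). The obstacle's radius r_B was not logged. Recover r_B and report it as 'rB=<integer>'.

m = 20448
d = (9, 15);  v_rel = (5, 11),  |v_rel|² = 146
v_rel×d = (5)·(15) − (11)·(9) = -24
since m = R²·146 − (-24)²:  R² = (576 + 20448) / 146 = 144
R = √144 = 12  ⇒  r_B = 12 − 4 = 8

rB=8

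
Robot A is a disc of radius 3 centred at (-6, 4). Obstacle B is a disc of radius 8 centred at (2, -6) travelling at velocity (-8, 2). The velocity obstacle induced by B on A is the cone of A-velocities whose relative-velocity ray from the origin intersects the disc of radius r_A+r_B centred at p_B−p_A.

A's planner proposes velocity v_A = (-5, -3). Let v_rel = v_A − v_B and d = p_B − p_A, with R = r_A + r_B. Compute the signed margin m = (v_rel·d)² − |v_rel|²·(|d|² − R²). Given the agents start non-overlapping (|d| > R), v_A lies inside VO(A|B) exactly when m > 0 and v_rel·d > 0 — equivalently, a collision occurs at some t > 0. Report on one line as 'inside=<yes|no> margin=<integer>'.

d = (8, -10),  |d|² = 164;  R = 3+8 = 11,  c = 164−11² = 43
v_rel = (3, -5),  |v_rel|² = 34;  v_rel·d = (3)·(8) + (-5)·(-10) = 74
34·t² − 148·t + 43 = 0  ⇒  m = 74² − 34·43 = 4014
m = 4014 > 0,  v_rel·d = 74 > 0  ⇒  inside

inside=yes margin=4014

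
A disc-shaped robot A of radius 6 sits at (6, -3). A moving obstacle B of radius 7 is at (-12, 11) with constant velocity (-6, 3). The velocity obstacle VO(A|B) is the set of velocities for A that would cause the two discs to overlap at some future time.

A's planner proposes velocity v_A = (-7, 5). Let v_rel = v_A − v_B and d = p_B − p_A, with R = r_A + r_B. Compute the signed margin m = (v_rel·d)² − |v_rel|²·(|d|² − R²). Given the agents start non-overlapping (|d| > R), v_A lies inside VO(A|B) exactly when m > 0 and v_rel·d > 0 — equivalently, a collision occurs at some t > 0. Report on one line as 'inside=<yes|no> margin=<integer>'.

d = (-18, 14),  |d|² = 520;  R = 6+7 = 13,  c = 520−13² = 351
v_rel = (-1, 2),  |v_rel|² = 5;  v_rel·d = (-1)·(-18) + (2)·(14) = 46
5·t² − 92·t + 351 = 0  ⇒  m = 46² − 5·351 = 361
m = 361 > 0,  v_rel·d = 46 > 0  ⇒  inside

inside=yes margin=361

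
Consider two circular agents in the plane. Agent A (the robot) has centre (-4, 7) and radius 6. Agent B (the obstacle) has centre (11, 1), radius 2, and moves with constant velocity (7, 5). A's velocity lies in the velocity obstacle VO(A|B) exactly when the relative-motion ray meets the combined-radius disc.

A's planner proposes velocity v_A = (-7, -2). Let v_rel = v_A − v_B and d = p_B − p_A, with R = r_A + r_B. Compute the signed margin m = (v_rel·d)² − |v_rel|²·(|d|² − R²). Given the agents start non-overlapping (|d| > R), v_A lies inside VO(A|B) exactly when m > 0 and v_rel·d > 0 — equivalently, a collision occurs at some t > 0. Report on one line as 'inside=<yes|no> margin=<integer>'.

d = (15, -6),  |d|² = 261;  R = 6+2 = 8,  c = 261−8² = 197
v_rel = (-14, -7),  |v_rel|² = 245;  v_rel·d = (-14)·(15) + (-7)·(-6) = -168
245·t² + 336·t + 197 = 0  ⇒  m = (-168)² − 245·197 = -20041
m = -20041 < 0,  v_rel·d = -168 < 0  ⇒  outside

inside=no margin=-20041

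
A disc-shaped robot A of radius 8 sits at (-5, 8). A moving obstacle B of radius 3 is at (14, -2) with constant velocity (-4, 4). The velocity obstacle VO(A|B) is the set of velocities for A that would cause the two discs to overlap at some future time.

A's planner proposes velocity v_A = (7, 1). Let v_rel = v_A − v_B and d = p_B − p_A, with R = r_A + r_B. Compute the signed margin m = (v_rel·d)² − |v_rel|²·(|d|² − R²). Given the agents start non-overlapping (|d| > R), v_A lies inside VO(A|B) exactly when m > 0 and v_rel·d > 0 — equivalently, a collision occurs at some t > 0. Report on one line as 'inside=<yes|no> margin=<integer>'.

d = (19, -10),  |d|² = 461;  R = 8+3 = 11,  c = 461−11² = 340
v_rel = (11, -3),  |v_rel|² = 130;  v_rel·d = (11)·(19) + (-3)·(-10) = 239
130·t² − 478·t + 340 = 0  ⇒  m = 239² − 130·340 = 12921
m = 12921 > 0,  v_rel·d = 239 > 0  ⇒  inside

inside=yes margin=12921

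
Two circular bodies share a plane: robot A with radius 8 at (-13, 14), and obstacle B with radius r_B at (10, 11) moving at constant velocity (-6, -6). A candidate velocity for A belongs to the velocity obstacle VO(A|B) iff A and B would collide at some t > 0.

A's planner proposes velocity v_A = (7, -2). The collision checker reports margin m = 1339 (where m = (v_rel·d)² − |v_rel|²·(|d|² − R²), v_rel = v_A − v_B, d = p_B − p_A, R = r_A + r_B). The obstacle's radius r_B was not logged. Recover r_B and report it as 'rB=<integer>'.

m = 1339
d = (23, -3);  v_rel = (13, 4),  |v_rel|² = 185
v_rel×d = (13)·(-3) − (4)·(23) = -131
since m = R²·185 − (-131)²:  R² = (17161 + 1339) / 185 = 100
R = √100 = 10  ⇒  r_B = 10 − 8 = 2

rB=2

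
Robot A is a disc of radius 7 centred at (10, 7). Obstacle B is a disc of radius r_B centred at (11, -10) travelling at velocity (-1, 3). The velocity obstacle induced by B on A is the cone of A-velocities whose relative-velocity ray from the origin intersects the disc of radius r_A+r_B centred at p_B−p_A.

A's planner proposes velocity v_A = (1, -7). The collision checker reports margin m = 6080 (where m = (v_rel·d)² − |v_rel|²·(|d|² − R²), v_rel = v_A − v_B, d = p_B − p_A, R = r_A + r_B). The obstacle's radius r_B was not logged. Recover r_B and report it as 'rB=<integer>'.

m = 6080
d = (1, -17);  v_rel = (2, -10),  |v_rel|² = 104
v_rel×d = (2)·(-17) − (-10)·(1) = -24
since m = R²·104 − (-24)²:  R² = (576 + 6080) / 104 = 64
R = √64 = 8  ⇒  r_B = 8 − 7 = 1

rB=1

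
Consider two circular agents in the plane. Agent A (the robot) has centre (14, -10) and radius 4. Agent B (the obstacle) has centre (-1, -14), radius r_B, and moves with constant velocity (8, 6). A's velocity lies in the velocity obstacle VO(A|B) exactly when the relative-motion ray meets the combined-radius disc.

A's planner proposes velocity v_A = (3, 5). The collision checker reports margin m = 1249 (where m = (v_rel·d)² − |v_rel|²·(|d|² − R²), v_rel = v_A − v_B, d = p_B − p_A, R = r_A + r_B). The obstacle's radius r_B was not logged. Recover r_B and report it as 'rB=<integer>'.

m = 1249
d = (-15, -4);  v_rel = (-5, -1),  |v_rel|² = 26
v_rel×d = (-5)·(-4) − (-1)·(-15) = 5
since m = R²·26 − 5²:  R² = (25 + 1249) / 26 = 49
R = √49 = 7  ⇒  r_B = 7 − 4 = 3

rB=3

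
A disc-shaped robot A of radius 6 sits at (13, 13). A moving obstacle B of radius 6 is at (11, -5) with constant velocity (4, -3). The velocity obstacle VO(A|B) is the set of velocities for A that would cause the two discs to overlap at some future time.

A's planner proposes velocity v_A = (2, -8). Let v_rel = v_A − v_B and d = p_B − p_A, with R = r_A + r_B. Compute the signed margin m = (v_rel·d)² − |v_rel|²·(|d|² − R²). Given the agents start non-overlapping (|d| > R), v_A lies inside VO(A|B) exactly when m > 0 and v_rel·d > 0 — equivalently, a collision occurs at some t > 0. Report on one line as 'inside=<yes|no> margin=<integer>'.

d = (-2, -18),  |d|² = 328;  R = 6+6 = 12,  c = 328−12² = 184
v_rel = (-2, -5),  |v_rel|² = 29;  v_rel·d = (-2)·(-2) + (-5)·(-18) = 94
29·t² − 188·t + 184 = 0  ⇒  m = 94² − 29·184 = 3500
m = 3500 > 0,  v_rel·d = 94 > 0  ⇒  inside

inside=yes margin=3500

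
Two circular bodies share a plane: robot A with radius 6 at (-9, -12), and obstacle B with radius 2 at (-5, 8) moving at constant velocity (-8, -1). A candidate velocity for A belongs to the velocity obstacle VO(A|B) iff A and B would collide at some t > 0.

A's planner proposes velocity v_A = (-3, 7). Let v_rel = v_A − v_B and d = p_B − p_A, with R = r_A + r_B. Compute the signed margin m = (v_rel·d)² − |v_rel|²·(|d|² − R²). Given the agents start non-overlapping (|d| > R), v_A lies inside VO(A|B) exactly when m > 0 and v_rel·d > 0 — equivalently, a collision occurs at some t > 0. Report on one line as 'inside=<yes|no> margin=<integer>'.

d = (4, 20),  |d|² = 416;  R = 6+2 = 8,  c = 416−8² = 352
v_rel = (5, 8),  |v_rel|² = 89;  v_rel·d = (5)·(4) + (8)·(20) = 180
89·t² − 360·t + 352 = 0  ⇒  m = 180² − 89·352 = 1072
m = 1072 > 0,  v_rel·d = 180 > 0  ⇒  inside

inside=yes margin=1072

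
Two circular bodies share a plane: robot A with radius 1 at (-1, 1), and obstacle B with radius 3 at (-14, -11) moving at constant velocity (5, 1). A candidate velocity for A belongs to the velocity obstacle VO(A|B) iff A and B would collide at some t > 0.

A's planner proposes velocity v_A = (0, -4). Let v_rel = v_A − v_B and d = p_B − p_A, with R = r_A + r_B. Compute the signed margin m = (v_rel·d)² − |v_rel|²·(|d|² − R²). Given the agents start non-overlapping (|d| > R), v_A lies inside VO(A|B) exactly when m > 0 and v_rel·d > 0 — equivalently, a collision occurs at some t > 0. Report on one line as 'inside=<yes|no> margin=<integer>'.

d = (-13, -12),  |d|² = 313;  R = 1+3 = 4,  c = 313−4² = 297
v_rel = (-5, -5),  |v_rel|² = 50;  v_rel·d = (-5)·(-13) + (-5)·(-12) = 125
50·t² − 250·t + 297 = 0  ⇒  m = 125² − 50·297 = 775
m = 775 > 0,  v_rel·d = 125 > 0  ⇒  inside

inside=yes margin=775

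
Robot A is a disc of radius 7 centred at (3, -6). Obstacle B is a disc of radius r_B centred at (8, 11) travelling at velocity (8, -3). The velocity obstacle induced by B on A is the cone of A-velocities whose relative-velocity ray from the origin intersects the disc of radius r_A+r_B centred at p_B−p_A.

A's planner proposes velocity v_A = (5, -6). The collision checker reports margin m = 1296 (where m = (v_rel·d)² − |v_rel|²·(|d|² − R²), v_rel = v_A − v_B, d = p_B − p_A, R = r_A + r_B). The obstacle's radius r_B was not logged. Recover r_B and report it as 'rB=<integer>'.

m = 1296
d = (5, 17);  v_rel = (-3, -3),  |v_rel|² = 18
v_rel×d = (-3)·(17) − (-3)·(5) = -36
since m = R²·18 − (-36)²:  R² = (1296 + 1296) / 18 = 144
R = √144 = 12  ⇒  r_B = 12 − 7 = 5

rB=5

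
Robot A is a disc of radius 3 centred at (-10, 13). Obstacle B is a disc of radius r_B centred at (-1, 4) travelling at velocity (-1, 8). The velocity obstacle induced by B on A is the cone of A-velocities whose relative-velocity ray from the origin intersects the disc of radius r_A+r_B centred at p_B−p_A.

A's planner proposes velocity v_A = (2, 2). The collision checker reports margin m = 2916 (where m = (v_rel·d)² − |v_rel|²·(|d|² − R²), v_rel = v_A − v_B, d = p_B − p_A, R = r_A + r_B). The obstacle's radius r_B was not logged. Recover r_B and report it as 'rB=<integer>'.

m = 2916
d = (9, -9);  v_rel = (3, -6),  |v_rel|² = 45
v_rel×d = (3)·(-9) − (-6)·(9) = 27
since m = R²·45 − 27²:  R² = (729 + 2916) / 45 = 81
R = √81 = 9  ⇒  r_B = 9 − 3 = 6

rB=6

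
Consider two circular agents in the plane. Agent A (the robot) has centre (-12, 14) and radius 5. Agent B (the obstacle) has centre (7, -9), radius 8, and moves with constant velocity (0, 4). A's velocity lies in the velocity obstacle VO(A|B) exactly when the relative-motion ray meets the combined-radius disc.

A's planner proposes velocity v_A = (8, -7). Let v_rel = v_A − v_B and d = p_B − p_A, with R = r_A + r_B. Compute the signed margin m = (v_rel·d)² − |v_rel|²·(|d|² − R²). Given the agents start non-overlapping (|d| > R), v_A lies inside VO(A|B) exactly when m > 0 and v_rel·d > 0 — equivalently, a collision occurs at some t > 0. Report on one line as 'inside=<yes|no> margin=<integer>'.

d = (19, -23),  |d|² = 890;  R = 5+8 = 13,  c = 890−13² = 721
v_rel = (8, -11),  |v_rel|² = 185;  v_rel·d = (8)·(19) + (-11)·(-23) = 405
185·t² − 810·t + 721 = 0  ⇒  m = 405² − 185·721 = 30640
m = 30640 > 0,  v_rel·d = 405 > 0  ⇒  inside

inside=yes margin=30640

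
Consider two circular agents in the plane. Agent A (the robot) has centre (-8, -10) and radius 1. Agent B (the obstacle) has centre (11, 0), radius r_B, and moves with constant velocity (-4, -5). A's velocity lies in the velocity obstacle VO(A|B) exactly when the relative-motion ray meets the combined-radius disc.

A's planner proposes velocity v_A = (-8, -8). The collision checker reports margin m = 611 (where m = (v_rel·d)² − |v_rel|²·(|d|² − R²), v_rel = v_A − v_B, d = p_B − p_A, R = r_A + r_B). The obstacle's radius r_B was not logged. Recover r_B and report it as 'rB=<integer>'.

m = 611
d = (19, 10);  v_rel = (-4, -3),  |v_rel|² = 25
v_rel×d = (-4)·(10) − (-3)·(19) = 17
since m = R²·25 − 17²:  R² = (289 + 611) / 25 = 36
R = √36 = 6  ⇒  r_B = 6 − 1 = 5

rB=5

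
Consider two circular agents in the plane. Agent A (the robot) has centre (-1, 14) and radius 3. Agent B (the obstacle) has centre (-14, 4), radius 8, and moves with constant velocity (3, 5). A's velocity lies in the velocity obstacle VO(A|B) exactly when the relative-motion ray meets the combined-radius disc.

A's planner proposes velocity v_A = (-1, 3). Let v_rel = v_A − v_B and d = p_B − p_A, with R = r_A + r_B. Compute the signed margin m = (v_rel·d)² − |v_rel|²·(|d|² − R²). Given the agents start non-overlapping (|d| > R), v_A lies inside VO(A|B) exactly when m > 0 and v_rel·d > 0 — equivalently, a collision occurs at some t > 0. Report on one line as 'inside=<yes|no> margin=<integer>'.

d = (-13, -10),  |d|² = 269;  R = 3+8 = 11,  c = 269−11² = 148
v_rel = (-4, -2),  |v_rel|² = 20;  v_rel·d = (-4)·(-13) + (-2)·(-10) = 72
20·t² − 144·t + 148 = 0  ⇒  m = 72² − 20·148 = 2224
m = 2224 > 0,  v_rel·d = 72 > 0  ⇒  inside

inside=yes margin=2224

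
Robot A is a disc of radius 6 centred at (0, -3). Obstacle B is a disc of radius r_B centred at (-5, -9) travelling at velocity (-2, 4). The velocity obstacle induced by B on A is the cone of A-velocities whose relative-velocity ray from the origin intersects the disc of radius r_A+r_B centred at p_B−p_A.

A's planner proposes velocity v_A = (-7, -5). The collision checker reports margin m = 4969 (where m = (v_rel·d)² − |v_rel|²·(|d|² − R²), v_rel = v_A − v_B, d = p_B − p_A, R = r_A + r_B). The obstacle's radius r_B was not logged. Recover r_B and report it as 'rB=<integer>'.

m = 4969
d = (-5, -6);  v_rel = (-5, -9),  |v_rel|² = 106
v_rel×d = (-5)·(-6) − (-9)·(-5) = -15
since m = R²·106 − (-15)²:  R² = (225 + 4969) / 106 = 49
R = √49 = 7  ⇒  r_B = 7 − 6 = 1

rB=1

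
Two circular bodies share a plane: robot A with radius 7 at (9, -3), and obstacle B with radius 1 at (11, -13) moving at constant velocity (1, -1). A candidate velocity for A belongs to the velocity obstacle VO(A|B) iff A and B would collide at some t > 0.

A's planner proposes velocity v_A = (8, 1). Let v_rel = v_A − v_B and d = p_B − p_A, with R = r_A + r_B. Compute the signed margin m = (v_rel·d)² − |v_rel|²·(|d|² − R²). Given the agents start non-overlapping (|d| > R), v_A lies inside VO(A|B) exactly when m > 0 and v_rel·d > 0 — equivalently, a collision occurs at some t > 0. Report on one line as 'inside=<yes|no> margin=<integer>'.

d = (2, -10),  |d|² = 104;  R = 7+1 = 8,  c = 104−8² = 40
v_rel = (7, 2),  |v_rel|² = 53;  v_rel·d = (7)·(2) + (2)·(-10) = -6
53·t² + 12·t + 40 = 0  ⇒  m = (-6)² − 53·40 = -2084
m = -2084 < 0,  v_rel·d = -6 < 0  ⇒  outside

inside=no margin=-2084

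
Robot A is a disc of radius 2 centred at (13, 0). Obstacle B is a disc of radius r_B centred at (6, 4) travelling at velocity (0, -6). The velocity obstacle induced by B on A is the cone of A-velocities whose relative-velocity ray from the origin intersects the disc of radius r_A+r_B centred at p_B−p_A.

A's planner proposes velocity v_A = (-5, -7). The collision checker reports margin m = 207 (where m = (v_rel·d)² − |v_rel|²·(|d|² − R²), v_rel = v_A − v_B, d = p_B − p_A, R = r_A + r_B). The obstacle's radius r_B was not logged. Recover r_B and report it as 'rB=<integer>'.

m = 207
d = (-7, 4);  v_rel = (-5, -1),  |v_rel|² = 26
v_rel×d = (-5)·(4) − (-1)·(-7) = -27
since m = R²·26 − (-27)²:  R² = (729 + 207) / 26 = 36
R = √36 = 6  ⇒  r_B = 6 − 2 = 4

rB=4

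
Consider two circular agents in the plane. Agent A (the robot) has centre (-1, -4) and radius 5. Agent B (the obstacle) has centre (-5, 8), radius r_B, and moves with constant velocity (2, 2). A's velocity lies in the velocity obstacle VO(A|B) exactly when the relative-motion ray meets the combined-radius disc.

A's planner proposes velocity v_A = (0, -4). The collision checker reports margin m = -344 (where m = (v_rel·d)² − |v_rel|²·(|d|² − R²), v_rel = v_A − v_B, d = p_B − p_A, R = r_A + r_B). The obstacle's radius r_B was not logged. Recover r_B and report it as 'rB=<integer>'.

m = -344
d = (-4, 12);  v_rel = (-2, -6),  |v_rel|² = 40
v_rel×d = (-2)·(12) − (-6)·(-4) = -48
since m = R²·40 − (-48)²:  R² = (2304 + -344) / 40 = 49
R = √49 = 7  ⇒  r_B = 7 − 5 = 2

rB=2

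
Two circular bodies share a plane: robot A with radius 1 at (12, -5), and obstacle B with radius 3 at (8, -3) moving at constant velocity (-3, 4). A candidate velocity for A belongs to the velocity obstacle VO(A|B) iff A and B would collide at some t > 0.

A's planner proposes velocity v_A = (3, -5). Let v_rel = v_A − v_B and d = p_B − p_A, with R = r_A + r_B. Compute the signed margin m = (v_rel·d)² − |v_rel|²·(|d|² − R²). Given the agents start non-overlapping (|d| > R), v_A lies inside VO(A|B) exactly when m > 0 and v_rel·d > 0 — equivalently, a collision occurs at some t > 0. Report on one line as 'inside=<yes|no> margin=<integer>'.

d = (-4, 2),  |d|² = 20;  R = 1+3 = 4,  c = 20−4² = 4
v_rel = (6, -9),  |v_rel|² = 117;  v_rel·d = (6)·(-4) + (-9)·(2) = -42
117·t² + 84·t + 4 = 0  ⇒  m = (-42)² − 117·4 = 1296
m = 1296 > 0,  v_rel·d = -42 < 0  ⇒  outside

inside=no margin=1296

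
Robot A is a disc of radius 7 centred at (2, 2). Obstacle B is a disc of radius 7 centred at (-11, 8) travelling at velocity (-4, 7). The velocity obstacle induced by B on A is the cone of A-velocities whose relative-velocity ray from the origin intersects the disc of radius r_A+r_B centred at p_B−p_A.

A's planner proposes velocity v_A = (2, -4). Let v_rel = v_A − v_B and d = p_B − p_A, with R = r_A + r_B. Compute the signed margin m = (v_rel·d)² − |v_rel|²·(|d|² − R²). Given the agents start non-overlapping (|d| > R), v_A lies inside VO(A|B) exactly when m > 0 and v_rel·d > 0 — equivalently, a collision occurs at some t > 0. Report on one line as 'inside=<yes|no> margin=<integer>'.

d = (-13, 6),  |d|² = 205;  R = 7+7 = 14,  c = 205−14² = 9
v_rel = (6, -11),  |v_rel|² = 157;  v_rel·d = (6)·(-13) + (-11)·(6) = -144
157·t² + 288·t + 9 = 0  ⇒  m = (-144)² − 157·9 = 19323
m = 19323 > 0,  v_rel·d = -144 < 0  ⇒  outside

inside=no margin=19323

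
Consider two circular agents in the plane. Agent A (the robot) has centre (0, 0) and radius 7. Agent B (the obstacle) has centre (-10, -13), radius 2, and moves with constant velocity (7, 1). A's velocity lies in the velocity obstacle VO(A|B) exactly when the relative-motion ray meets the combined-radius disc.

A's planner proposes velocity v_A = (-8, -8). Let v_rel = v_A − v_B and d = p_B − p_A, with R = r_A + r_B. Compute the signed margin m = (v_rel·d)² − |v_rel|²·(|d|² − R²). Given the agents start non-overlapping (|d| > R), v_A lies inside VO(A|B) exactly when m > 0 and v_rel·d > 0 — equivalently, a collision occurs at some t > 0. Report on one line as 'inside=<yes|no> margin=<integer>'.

d = (-10, -13),  |d|² = 269;  R = 7+2 = 9,  c = 269−9² = 188
v_rel = (-15, -9),  |v_rel|² = 306;  v_rel·d = (-15)·(-10) + (-9)·(-13) = 267
306·t² − 534·t + 188 = 0  ⇒  m = 267² − 306·188 = 13761
m = 13761 > 0,  v_rel·d = 267 > 0  ⇒  inside

inside=yes margin=13761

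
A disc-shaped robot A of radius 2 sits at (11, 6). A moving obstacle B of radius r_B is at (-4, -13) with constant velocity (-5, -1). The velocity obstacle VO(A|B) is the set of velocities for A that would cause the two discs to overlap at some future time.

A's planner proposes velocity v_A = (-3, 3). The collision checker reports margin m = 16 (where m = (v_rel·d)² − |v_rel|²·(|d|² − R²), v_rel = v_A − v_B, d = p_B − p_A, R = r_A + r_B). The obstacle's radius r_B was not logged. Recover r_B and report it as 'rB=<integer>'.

m = 16
d = (-15, -19);  v_rel = (2, 4),  |v_rel|² = 20
v_rel×d = (2)·(-19) − (4)·(-15) = 22
since m = R²·20 − 22²:  R² = (484 + 16) / 20 = 25
R = √25 = 5  ⇒  r_B = 5 − 2 = 3

rB=3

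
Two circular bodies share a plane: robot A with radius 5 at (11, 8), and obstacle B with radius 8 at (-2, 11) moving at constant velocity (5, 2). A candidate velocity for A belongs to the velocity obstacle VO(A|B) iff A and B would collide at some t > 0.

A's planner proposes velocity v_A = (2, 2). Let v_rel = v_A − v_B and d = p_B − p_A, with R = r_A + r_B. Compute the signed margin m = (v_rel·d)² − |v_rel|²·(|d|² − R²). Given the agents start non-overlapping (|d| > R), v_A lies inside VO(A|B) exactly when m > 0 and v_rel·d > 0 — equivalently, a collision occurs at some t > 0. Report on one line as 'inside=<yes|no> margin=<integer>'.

d = (-13, 3),  |d|² = 178;  R = 5+8 = 13,  c = 178−13² = 9
v_rel = (-3, 0),  |v_rel|² = 9;  v_rel·d = (-3)·(-13) + (0)·(3) = 39
9·t² − 78·t + 9 = 0  ⇒  m = 39² − 9·9 = 1440
m = 1440 > 0,  v_rel·d = 39 > 0  ⇒  inside

inside=yes margin=1440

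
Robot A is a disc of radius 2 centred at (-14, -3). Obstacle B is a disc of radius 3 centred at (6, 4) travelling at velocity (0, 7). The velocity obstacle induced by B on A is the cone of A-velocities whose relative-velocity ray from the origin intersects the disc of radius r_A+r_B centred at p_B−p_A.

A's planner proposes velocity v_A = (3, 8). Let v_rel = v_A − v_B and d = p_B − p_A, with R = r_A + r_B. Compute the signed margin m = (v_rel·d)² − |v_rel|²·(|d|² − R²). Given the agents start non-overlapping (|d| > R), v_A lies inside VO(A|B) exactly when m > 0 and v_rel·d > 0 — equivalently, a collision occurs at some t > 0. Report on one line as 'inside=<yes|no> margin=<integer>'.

d = (20, 7),  |d|² = 449;  R = 2+3 = 5,  c = 449−5² = 424
v_rel = (3, 1),  |v_rel|² = 10;  v_rel·d = (3)·(20) + (1)·(7) = 67
10·t² − 134·t + 424 = 0  ⇒  m = 67² − 10·424 = 249
m = 249 > 0,  v_rel·d = 67 > 0  ⇒  inside

inside=yes margin=249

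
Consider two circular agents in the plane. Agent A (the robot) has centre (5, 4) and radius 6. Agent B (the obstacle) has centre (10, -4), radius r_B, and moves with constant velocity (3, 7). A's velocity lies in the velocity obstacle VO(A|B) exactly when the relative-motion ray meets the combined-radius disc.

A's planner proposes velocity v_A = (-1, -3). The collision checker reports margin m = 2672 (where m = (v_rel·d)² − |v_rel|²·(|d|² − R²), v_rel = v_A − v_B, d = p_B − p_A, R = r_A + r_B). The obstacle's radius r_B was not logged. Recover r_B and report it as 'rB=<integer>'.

m = 2672
d = (5, -8);  v_rel = (-4, -10),  |v_rel|² = 116
v_rel×d = (-4)·(-8) − (-10)·(5) = 82
since m = R²·116 − 82²:  R² = (6724 + 2672) / 116 = 81
R = √81 = 9  ⇒  r_B = 9 − 6 = 3

rB=3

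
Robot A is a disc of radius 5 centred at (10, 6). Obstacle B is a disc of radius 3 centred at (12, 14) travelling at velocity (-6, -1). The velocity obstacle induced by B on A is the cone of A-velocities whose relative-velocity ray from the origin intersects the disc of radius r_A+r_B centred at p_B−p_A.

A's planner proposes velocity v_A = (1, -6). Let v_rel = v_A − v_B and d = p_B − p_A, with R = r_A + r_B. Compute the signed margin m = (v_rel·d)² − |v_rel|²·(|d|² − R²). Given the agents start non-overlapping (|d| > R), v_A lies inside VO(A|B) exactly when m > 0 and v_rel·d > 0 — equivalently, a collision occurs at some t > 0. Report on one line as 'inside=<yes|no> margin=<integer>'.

d = (2, 8),  |d|² = 68;  R = 5+3 = 8,  c = 68−8² = 4
v_rel = (7, -5),  |v_rel|² = 74;  v_rel·d = (7)·(2) + (-5)·(8) = -26
74·t² + 52·t + 4 = 0  ⇒  m = (-26)² − 74·4 = 380
m = 380 > 0,  v_rel·d = -26 < 0  ⇒  outside

inside=no margin=380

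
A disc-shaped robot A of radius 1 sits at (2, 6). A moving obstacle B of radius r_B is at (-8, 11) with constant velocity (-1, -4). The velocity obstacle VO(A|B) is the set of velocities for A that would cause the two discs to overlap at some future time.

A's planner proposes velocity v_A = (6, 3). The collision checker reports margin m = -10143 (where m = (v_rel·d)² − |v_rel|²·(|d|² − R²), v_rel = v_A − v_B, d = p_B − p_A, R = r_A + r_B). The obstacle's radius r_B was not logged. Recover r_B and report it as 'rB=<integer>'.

m = -10143
d = (-10, 5);  v_rel = (7, 7),  |v_rel|² = 98
v_rel×d = (7)·(5) − (7)·(-10) = 105
since m = R²·98 − 105²:  R² = (11025 + -10143) / 98 = 9
R = √9 = 3  ⇒  r_B = 3 − 1 = 2

rB=2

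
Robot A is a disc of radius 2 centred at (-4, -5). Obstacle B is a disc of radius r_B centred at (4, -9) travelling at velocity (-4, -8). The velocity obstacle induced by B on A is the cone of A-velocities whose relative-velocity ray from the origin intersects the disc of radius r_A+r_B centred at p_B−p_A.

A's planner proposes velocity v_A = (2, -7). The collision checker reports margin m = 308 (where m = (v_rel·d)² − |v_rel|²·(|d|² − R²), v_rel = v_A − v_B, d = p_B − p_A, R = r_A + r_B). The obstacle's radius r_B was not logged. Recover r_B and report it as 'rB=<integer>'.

m = 308
d = (8, -4);  v_rel = (6, 1),  |v_rel|² = 37
v_rel×d = (6)·(-4) − (1)·(8) = -32
since m = R²·37 − (-32)²:  R² = (1024 + 308) / 37 = 36
R = √36 = 6  ⇒  r_B = 6 − 2 = 4

rB=4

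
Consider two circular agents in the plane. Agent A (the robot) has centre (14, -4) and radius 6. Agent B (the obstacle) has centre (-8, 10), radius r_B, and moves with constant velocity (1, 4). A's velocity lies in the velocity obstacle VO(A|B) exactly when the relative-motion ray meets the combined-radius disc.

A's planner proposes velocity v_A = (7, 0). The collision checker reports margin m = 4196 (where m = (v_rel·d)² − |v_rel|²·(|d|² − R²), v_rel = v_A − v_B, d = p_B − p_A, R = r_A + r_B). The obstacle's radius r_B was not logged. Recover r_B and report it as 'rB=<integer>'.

m = 4196
d = (-22, 14);  v_rel = (6, -4),  |v_rel|² = 52
v_rel×d = (6)·(14) − (-4)·(-22) = -4
since m = R²·52 − (-4)²:  R² = (16 + 4196) / 52 = 81
R = √81 = 9  ⇒  r_B = 9 − 6 = 3

rB=3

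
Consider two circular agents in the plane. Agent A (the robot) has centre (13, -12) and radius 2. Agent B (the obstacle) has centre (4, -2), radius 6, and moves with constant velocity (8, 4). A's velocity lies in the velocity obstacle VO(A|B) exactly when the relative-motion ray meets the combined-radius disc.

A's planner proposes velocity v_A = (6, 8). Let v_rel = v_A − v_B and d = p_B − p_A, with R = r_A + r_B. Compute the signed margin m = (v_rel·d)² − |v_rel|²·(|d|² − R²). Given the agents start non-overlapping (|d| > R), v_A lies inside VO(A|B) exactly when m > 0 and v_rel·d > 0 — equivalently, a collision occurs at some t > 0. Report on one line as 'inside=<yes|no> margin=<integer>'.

d = (-9, 10),  |d|² = 181;  R = 2+6 = 8,  c = 181−8² = 117
v_rel = (-2, 4),  |v_rel|² = 20;  v_rel·d = (-2)·(-9) + (4)·(10) = 58
20·t² − 116·t + 117 = 0  ⇒  m = 58² − 20·117 = 1024
m = 1024 > 0,  v_rel·d = 58 > 0  ⇒  inside

inside=yes margin=1024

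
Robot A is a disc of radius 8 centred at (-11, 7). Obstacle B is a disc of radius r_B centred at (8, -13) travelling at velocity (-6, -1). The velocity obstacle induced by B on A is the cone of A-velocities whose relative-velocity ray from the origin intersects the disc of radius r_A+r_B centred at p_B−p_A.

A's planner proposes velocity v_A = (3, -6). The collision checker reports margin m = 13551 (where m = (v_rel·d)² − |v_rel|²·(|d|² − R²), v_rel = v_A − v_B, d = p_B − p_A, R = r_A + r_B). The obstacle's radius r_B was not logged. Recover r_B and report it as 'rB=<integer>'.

m = 13551
d = (19, -20);  v_rel = (9, -5),  |v_rel|² = 106
v_rel×d = (9)·(-20) − (-5)·(19) = -85
since m = R²·106 − (-85)²:  R² = (7225 + 13551) / 106 = 196
R = √196 = 14  ⇒  r_B = 14 − 8 = 6

rB=6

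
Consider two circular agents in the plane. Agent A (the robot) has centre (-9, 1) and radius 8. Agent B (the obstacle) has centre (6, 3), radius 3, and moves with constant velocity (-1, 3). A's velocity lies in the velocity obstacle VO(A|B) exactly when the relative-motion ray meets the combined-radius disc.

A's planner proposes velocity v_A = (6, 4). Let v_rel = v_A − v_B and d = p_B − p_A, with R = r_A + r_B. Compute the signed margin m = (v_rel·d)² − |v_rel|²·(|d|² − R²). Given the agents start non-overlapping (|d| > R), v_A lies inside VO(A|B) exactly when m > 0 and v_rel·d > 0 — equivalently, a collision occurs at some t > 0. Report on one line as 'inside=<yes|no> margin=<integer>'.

d = (15, 2),  |d|² = 229;  R = 8+3 = 11,  c = 229−11² = 108
v_rel = (7, 1),  |v_rel|² = 50;  v_rel·d = (7)·(15) + (1)·(2) = 107
50·t² − 214·t + 108 = 0  ⇒  m = 107² − 50·108 = 6049
m = 6049 > 0,  v_rel·d = 107 > 0  ⇒  inside

inside=yes margin=6049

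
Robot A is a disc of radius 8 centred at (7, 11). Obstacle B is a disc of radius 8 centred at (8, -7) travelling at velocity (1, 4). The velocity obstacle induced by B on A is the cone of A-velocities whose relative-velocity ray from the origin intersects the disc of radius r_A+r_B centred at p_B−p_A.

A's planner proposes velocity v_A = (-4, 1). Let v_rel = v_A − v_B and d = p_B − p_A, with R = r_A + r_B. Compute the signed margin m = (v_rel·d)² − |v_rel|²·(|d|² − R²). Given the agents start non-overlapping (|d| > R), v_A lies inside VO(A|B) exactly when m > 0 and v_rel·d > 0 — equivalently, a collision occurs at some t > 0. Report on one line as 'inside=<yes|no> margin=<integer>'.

d = (1, -18),  |d|² = 325;  R = 8+8 = 16,  c = 325−16² = 69
v_rel = (-5, -3),  |v_rel|² = 34;  v_rel·d = (-5)·(1) + (-3)·(-18) = 49
34·t² − 98·t + 69 = 0  ⇒  m = 49² − 34·69 = 55
m = 55 > 0,  v_rel·d = 49 > 0  ⇒  inside

inside=yes margin=55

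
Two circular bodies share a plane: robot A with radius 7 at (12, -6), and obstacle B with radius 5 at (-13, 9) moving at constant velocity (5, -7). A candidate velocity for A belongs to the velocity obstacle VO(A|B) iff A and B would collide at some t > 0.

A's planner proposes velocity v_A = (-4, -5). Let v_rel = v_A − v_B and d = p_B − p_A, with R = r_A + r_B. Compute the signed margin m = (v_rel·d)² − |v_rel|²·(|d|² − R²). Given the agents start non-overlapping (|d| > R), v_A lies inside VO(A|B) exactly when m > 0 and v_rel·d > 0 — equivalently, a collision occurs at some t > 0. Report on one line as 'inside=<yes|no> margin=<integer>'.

d = (-25, 15),  |d|² = 850;  R = 7+5 = 12,  c = 850−12² = 706
v_rel = (-9, 2),  |v_rel|² = 85;  v_rel·d = (-9)·(-25) + (2)·(15) = 255
85·t² − 510·t + 706 = 0  ⇒  m = 255² − 85·706 = 5015
m = 5015 > 0,  v_rel·d = 255 > 0  ⇒  inside

inside=yes margin=5015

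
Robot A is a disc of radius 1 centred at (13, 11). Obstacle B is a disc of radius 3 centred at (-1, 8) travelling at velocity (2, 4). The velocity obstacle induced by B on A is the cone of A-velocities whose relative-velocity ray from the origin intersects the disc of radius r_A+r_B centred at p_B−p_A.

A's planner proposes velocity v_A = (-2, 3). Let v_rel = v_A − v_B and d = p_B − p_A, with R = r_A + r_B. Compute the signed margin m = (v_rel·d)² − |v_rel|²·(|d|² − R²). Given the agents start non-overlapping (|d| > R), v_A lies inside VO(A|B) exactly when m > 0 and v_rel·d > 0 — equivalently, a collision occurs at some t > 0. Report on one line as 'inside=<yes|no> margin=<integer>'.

d = (-14, -3),  |d|² = 205;  R = 1+3 = 4,  c = 205−4² = 189
v_rel = (-4, -1),  |v_rel|² = 17;  v_rel·d = (-4)·(-14) + (-1)·(-3) = 59
17·t² − 118·t + 189 = 0  ⇒  m = 59² − 17·189 = 268
m = 268 > 0,  v_rel·d = 59 > 0  ⇒  inside

inside=yes margin=268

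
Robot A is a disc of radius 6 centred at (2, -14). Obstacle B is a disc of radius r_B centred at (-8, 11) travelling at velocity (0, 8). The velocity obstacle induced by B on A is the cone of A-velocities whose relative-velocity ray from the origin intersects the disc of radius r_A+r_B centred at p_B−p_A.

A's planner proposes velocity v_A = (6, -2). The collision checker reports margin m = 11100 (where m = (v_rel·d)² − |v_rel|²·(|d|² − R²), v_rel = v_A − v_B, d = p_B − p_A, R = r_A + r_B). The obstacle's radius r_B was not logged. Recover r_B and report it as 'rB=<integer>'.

m = 11100
d = (-10, 25);  v_rel = (6, -10),  |v_rel|² = 136
v_rel×d = (6)·(25) − (-10)·(-10) = 50
since m = R²·136 − 50²:  R² = (2500 + 11100) / 136 = 100
R = √100 = 10  ⇒  r_B = 10 − 6 = 4

rB=4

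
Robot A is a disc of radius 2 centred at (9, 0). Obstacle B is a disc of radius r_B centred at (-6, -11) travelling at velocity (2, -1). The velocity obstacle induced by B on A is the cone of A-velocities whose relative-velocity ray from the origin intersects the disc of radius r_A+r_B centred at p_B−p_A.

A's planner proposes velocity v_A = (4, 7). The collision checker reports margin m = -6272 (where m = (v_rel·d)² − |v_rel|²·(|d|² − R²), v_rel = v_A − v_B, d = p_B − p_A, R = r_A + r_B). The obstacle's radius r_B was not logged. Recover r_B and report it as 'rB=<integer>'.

m = -6272
d = (-15, -11);  v_rel = (2, 8),  |v_rel|² = 68
v_rel×d = (2)·(-11) − (8)·(-15) = 98
since m = R²·68 − 98²:  R² = (9604 + -6272) / 68 = 49
R = √49 = 7  ⇒  r_B = 7 − 2 = 5

rB=5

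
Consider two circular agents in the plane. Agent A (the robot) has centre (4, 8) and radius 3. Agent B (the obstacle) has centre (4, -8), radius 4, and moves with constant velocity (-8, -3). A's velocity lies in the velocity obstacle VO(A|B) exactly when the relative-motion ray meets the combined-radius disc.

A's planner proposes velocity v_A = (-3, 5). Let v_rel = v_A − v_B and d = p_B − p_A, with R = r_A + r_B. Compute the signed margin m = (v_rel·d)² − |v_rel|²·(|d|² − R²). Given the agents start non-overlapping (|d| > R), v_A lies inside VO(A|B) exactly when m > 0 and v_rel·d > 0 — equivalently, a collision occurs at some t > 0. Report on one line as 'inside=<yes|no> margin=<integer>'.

d = (0, -16),  |d|² = 256;  R = 3+4 = 7,  c = 256−7² = 207
v_rel = (5, 8),  |v_rel|² = 89;  v_rel·d = (5)·(0) + (8)·(-16) = -128
89·t² + 256·t + 207 = 0  ⇒  m = (-128)² − 89·207 = -2039
m = -2039 < 0,  v_rel·d = -128 < 0  ⇒  outside

inside=no margin=-2039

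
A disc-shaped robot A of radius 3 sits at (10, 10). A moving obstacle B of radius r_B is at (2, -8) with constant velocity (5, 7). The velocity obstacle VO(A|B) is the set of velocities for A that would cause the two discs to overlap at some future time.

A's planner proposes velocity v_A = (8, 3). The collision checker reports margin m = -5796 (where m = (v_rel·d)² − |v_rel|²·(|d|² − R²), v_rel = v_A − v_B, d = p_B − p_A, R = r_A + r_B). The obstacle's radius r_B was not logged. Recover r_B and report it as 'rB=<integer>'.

m = -5796
d = (-8, -18);  v_rel = (3, -4),  |v_rel|² = 25
v_rel×d = (3)·(-18) − (-4)·(-8) = -86
since m = R²·25 − (-86)²:  R² = (7396 + -5796) / 25 = 64
R = √64 = 8  ⇒  r_B = 8 − 3 = 5

rB=5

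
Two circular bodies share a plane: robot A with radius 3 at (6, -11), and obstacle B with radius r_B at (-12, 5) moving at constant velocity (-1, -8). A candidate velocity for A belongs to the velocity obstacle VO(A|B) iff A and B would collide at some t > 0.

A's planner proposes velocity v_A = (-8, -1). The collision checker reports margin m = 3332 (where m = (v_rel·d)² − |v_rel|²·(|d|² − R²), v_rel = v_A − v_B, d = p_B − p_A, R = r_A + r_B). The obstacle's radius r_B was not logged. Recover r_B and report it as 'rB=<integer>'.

m = 3332
d = (-18, 16);  v_rel = (-7, 7),  |v_rel|² = 98
v_rel×d = (-7)·(16) − (7)·(-18) = 14
since m = R²·98 − 14²:  R² = (196 + 3332) / 98 = 36
R = √36 = 6  ⇒  r_B = 6 − 3 = 3

rB=3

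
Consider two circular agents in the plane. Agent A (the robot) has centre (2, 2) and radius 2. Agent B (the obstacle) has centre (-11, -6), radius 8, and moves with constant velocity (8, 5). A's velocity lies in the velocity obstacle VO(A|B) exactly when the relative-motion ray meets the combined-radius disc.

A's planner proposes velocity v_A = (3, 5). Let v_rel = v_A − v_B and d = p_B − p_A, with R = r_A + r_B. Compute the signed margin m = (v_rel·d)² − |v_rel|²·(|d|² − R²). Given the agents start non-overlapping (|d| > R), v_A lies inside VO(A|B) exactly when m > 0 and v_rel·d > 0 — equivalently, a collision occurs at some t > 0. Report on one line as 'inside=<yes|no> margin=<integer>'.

d = (-13, -8),  |d|² = 233;  R = 2+8 = 10,  c = 233−10² = 133
v_rel = (-5, 0),  |v_rel|² = 25;  v_rel·d = (-5)·(-13) + (0)·(-8) = 65
25·t² − 130·t + 133 = 0  ⇒  m = 65² − 25·133 = 900
m = 900 > 0,  v_rel·d = 65 > 0  ⇒  inside

inside=yes margin=900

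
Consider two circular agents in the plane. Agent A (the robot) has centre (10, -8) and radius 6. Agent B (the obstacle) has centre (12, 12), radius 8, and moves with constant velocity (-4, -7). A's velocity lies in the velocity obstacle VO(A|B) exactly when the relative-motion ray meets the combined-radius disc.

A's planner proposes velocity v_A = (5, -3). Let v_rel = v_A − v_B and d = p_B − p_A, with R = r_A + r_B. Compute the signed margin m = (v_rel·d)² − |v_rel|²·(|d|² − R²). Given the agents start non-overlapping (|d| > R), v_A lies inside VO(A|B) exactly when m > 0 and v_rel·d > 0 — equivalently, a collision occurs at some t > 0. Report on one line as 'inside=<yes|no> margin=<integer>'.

d = (2, 20),  |d|² = 404;  R = 6+8 = 14,  c = 404−14² = 208
v_rel = (9, 4),  |v_rel|² = 97;  v_rel·d = (9)·(2) + (4)·(20) = 98
97·t² − 196·t + 208 = 0  ⇒  m = 98² − 97·208 = -10572
m = -10572 < 0,  v_rel·d = 98 > 0  ⇒  outside

inside=no margin=-10572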